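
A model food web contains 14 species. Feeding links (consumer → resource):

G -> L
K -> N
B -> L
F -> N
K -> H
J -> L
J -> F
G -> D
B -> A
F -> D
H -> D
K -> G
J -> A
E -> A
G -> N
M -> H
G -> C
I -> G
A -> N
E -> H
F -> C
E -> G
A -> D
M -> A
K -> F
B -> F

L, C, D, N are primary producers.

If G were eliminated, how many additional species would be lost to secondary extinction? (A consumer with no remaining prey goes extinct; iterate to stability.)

Remove G.
Round 1: I (all prey gone) → extinct.
No further losses. Total secondary extinctions: 1.

1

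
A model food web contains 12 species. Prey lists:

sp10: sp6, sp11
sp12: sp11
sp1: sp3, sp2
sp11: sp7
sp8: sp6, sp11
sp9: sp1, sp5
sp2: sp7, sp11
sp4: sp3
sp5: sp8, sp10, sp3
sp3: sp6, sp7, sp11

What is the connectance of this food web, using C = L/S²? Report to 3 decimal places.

The web has S = 12 species and L = 19 feeding links.
C = L / S² = 19 / 144 = 0.1319 ≈ 0.132.

C = 0.132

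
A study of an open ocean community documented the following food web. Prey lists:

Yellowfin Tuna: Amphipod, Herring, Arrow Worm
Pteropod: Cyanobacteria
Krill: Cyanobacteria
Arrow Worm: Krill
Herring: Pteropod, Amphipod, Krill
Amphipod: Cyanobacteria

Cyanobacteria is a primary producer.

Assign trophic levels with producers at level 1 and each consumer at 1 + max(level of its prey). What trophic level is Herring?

Cyanobacteria is a producer → level 1.
Pteropod eats Cyanobacteria → level 2.
Herring eats Pteropod (level 2); other prey at levels: Amphipod 2, Krill 2 → level 3.

Trophic level 3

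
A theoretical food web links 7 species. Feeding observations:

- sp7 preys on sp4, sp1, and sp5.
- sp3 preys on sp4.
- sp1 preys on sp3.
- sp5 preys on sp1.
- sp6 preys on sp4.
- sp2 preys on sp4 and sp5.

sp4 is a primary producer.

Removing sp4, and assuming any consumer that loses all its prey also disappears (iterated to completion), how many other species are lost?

6

Remove sp4.
Round 1: sp3 (all prey gone), sp6 (all prey gone) → extinct.
Round 2: sp1 (all prey gone) → extinct.
Round 3: sp5 (all prey gone) → extinct.
Round 4: sp2 (all prey gone), sp7 (all prey gone) → extinct.
No further losses. Total secondary extinctions: 6.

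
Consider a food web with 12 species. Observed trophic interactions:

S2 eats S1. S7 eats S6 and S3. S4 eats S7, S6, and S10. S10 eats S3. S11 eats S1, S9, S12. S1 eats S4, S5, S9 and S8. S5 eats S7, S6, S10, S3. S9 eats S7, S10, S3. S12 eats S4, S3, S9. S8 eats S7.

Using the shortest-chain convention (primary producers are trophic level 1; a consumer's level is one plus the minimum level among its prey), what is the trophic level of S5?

Trophic level 2

S3 is a producer → level 1.
S5 eats S3 → level 2.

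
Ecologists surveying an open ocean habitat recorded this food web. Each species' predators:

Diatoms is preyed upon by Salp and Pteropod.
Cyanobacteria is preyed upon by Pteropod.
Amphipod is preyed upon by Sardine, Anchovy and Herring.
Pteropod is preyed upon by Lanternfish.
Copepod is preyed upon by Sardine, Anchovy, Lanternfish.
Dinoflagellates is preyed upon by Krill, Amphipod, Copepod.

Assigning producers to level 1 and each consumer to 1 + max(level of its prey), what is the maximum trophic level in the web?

Producers (level 1): Cyanobacteria, Diatoms, Dinoflagellates.
Dinoflagellates → Amphipod → Anchovy gives Anchovy level 3.
No species has a prey at level 3, so no species reaches level 4.

3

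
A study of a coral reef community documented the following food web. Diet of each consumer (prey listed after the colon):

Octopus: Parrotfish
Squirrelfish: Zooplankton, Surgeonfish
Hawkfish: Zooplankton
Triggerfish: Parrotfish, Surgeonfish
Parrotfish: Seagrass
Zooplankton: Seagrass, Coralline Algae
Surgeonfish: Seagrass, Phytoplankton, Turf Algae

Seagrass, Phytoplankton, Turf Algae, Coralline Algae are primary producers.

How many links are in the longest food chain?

One longest chain: Seagrass → Parrotfish → Octopus.
It has 3 species and 2 links.

2 links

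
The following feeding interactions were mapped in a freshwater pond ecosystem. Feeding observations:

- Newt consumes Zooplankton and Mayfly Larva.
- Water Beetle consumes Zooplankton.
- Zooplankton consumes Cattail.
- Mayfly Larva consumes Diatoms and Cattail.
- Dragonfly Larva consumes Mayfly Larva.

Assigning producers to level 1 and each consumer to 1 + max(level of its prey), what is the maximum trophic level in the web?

3

Producers (level 1): Diatoms, Cattail.
Diatoms → Mayfly Larva → Newt gives Newt level 3.
No species has a prey at level 3, so no species reaches level 4.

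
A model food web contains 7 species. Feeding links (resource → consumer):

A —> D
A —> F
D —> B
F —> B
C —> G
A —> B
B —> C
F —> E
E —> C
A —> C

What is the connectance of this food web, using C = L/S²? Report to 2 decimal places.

The web has S = 7 species and L = 10 feeding links.
C = L / S² = 10 / 49 = 0.2041 ≈ 0.20.

C = 0.20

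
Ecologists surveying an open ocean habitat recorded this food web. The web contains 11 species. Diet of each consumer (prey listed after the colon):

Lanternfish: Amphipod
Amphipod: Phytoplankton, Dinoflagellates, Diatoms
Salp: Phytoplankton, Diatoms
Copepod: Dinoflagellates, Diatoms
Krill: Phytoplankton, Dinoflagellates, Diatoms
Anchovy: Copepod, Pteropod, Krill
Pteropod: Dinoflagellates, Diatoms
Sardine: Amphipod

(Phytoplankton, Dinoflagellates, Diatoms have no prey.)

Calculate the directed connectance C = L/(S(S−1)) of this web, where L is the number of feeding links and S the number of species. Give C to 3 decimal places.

C = 0.155

The web has S = 11 species and L = 17 feeding links.
C = L / (S(S−1)) = 17 / 110 = 0.1545 ≈ 0.155.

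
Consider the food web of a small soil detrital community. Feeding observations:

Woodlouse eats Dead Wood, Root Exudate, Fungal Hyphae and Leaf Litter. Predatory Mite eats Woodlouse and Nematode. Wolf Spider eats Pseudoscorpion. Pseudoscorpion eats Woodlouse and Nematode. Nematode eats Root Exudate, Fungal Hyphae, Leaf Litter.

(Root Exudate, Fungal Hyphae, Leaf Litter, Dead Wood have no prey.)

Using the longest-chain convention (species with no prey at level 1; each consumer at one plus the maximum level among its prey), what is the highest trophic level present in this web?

4

Basal resources (level 1): Root Exudate, Fungal Hyphae, Leaf Litter, Dead Wood.
Root Exudate → Nematode → Pseudoscorpion → Wolf Spider gives Wolf Spider level 4.
No species has a prey at level 4, so no species reaches level 5.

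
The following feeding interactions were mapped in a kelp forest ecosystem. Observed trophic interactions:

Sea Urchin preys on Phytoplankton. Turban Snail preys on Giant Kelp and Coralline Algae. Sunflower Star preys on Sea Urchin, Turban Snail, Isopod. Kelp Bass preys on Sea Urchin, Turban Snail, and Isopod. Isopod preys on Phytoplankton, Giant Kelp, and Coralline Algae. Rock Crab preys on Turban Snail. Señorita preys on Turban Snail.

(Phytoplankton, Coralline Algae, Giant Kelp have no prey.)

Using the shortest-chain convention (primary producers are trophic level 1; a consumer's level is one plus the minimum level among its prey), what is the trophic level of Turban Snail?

Trophic level 2

Coralline Algae is a producer → level 1.
Turban Snail eats Coralline Algae → level 2.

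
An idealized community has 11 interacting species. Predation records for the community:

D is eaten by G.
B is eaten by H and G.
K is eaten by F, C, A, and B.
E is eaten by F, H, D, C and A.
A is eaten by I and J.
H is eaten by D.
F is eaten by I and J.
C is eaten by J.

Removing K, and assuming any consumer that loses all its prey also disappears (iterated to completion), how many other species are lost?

Remove K.
Round 1: B (all prey gone) → extinct.
No further losses. Total secondary extinctions: 1.

1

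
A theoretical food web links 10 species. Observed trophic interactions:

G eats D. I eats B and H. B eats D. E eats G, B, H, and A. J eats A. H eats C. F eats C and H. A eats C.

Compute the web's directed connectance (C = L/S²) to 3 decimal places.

C = 0.130

The web has S = 10 species and L = 13 feeding links.
C = L / S² = 13 / 100 = 0.1300 ≈ 0.130.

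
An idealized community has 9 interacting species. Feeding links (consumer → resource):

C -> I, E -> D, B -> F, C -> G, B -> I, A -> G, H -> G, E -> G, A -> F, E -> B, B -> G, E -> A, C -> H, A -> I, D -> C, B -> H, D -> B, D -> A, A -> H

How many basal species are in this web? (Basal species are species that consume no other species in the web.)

3

Basal species (no prey listed): F, I, G.
Count: 3.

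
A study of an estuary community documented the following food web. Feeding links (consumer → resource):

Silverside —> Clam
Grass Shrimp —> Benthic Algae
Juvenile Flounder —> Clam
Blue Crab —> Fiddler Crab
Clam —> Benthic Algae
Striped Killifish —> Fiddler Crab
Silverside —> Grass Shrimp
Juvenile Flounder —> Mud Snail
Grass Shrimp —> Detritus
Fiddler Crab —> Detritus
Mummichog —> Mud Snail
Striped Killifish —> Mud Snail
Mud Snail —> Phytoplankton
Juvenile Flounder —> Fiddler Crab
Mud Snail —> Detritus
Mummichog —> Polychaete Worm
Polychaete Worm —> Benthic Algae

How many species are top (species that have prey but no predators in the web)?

Top species (has prey, but nothing eats it): Striped Killifish, Mummichog, Juvenile Flounder, Silverside, Blue Crab.
Count: 5.

5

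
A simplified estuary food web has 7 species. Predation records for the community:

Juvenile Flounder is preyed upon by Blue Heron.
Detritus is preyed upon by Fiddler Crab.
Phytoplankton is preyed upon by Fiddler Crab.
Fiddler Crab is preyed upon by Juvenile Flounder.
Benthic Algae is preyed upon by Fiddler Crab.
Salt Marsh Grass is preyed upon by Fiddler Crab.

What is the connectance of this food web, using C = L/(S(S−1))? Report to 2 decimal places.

The web has S = 7 species and L = 6 feeding links.
C = L / (S(S−1)) = 6 / 42 = 0.1429 ≈ 0.14.

C = 0.14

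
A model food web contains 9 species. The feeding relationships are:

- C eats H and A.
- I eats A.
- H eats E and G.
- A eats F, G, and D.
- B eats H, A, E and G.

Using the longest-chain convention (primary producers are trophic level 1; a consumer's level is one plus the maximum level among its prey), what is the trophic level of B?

G is a producer → level 1.
A eats G (level 1); other prey at levels: D 1, F 1 → level 2.
B eats A (level 2); other prey at levels: G 1, E 1, H 2 → level 3.

Trophic level 3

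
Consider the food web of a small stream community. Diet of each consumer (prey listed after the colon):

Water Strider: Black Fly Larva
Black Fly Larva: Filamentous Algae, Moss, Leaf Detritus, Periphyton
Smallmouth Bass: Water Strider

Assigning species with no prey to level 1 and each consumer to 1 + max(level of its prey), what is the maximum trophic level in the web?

Basal resources (level 1): Filamentous Algae, Moss, Leaf Detritus, Periphyton.
Filamentous Algae → Black Fly Larva → Water Strider → Smallmouth Bass gives Smallmouth Bass level 4.
No species has a prey at level 4, so no species reaches level 5.

4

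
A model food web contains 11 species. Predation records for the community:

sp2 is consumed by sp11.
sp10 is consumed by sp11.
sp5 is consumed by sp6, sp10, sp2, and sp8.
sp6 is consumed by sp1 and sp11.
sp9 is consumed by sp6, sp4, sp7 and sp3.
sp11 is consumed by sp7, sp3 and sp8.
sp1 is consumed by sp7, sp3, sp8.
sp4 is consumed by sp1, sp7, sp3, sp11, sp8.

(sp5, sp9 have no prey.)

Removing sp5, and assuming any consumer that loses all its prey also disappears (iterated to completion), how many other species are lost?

Remove sp5.
Round 1: sp2 (all prey gone), sp10 (all prey gone) → extinct.
No further losses. Total secondary extinctions: 2.

2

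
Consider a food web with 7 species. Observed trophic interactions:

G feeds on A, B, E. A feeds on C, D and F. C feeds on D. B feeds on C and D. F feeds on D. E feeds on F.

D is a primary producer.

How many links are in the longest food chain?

One longest chain: D → F → A → G.
It has 4 species and 3 links.

3 links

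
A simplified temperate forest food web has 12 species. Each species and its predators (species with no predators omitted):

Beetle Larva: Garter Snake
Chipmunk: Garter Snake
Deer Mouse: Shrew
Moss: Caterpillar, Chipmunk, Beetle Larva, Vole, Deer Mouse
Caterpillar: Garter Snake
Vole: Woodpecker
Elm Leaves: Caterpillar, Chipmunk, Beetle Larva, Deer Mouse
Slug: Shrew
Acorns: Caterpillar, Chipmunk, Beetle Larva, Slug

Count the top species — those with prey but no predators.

Top species (has prey, but nothing eats it): Woodpecker, Garter Snake, Shrew.
Count: 3.

3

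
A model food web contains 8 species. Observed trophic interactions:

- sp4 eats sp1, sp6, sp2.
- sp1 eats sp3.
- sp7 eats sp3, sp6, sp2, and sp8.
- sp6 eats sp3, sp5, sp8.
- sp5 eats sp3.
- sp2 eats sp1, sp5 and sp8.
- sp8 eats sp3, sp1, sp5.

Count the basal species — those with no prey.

1

Basal species (no prey listed): sp3.
Count: 1.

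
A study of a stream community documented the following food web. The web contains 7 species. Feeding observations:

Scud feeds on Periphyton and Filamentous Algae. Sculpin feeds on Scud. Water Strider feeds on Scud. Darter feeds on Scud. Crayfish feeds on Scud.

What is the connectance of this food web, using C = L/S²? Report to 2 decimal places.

The web has S = 7 species and L = 6 feeding links.
C = L / S² = 6 / 49 = 0.1224 ≈ 0.12.

C = 0.12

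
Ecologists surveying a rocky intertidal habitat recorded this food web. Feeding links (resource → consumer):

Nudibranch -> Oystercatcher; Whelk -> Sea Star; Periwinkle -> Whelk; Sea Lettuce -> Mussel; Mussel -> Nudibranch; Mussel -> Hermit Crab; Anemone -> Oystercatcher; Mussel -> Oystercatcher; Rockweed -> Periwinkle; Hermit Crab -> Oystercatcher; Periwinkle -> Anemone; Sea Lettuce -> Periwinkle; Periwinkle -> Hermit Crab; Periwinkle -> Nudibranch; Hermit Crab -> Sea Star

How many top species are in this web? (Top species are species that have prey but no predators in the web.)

2

Top species (has prey, but nothing eats it): Sea Star, Oystercatcher.
Count: 2.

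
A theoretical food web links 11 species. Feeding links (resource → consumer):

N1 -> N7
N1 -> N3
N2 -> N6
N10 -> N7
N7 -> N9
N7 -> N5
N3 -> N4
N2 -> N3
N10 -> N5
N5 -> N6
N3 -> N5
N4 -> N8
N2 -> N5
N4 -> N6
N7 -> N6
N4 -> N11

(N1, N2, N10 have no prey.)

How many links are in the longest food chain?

3 links

One longest chain: N1 → N3 → N4 → N8.
It has 4 species and 3 links.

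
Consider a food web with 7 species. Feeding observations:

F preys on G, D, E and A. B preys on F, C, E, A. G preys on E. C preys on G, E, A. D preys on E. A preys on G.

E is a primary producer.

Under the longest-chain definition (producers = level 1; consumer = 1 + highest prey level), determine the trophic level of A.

E is a producer → level 1.
G eats E → level 2.
A eats G → level 3.

Trophic level 3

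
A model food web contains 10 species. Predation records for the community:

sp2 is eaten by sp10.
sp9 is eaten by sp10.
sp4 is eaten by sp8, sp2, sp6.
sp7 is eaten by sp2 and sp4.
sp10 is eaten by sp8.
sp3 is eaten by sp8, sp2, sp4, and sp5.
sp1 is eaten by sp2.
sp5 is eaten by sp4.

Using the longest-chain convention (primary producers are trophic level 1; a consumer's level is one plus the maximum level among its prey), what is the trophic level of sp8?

Trophic level 6

sp3 is a producer → level 1.
sp5 eats sp3 → level 2.
sp4 eats sp5 (level 2); other prey at levels: sp7 1, sp3 1 → level 3.
sp2 eats sp4 (level 3); other prey at levels: sp1 1, sp7 1, sp3 1 → level 4.
sp10 eats sp2 (level 4); other prey at levels: sp9 1 → level 5.
sp8 eats sp10 (level 5); other prey at levels: sp3 1, sp4 3 → level 6.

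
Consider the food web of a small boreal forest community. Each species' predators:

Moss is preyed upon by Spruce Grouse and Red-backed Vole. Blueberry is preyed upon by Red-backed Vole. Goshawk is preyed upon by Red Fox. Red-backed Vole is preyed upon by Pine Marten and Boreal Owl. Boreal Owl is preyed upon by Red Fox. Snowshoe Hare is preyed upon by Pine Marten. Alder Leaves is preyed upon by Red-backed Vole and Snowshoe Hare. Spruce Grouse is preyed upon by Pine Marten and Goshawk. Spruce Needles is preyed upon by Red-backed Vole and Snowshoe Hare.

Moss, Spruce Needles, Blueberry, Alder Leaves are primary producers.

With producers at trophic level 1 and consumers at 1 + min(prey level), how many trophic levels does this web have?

Producers (level 1): Moss, Spruce Needles, Blueberry, Alder Leaves.
Following each consumer down to its lowest-level prey: Moss → Red-backed Vole → Boreal Owl → Red Fox (levels 1 through 4).
All prey of Red Fox (Boreal Owl 3, Goshawk 3) are at level 3 or above, so Red Fox is at level 1 + 3 = 4.
Every consumer has at least one prey at level 3 or below, so none exceeds level 4.

4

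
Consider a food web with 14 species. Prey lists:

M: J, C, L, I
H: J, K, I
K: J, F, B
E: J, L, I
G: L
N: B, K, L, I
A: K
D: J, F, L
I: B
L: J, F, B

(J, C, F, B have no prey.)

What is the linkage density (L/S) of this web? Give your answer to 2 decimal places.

L/S = 1.86

There are L = 26 links among S = 14 species.
L/S = 26/14 = 1.8571 ≈ 1.86.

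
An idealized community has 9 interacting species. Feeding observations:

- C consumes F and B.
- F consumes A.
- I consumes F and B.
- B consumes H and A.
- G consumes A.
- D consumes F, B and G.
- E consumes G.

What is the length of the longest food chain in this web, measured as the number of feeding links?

2 links

One longest chain: A → F → D.
It has 3 species and 2 links.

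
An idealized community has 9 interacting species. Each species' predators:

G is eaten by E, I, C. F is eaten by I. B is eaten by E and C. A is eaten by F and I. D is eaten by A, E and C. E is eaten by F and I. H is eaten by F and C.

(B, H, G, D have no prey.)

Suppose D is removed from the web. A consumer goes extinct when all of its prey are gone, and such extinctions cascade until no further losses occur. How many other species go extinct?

1

Remove D.
Round 1: A (all prey gone) → extinct.
No further losses. Total secondary extinctions: 1.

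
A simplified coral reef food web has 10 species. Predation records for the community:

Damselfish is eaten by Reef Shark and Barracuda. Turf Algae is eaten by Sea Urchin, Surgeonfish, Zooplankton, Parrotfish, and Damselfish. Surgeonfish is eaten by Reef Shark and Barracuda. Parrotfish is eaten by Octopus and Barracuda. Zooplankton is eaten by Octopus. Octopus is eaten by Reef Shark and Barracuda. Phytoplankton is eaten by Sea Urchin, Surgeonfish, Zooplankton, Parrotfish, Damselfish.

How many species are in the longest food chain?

One longest chain: Turf Algae → Parrotfish → Octopus → Barracuda.
It has 4 species and 3 links.

4 species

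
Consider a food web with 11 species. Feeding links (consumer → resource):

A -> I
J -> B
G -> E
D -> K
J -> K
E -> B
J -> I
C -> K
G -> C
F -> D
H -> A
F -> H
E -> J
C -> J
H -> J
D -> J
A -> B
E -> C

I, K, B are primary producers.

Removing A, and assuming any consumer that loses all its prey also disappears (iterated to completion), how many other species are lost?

Remove A.
Every predator of it retains at least one other prey: H still has J.
No consumer loses all prey, so no secondary extinctions occur.

0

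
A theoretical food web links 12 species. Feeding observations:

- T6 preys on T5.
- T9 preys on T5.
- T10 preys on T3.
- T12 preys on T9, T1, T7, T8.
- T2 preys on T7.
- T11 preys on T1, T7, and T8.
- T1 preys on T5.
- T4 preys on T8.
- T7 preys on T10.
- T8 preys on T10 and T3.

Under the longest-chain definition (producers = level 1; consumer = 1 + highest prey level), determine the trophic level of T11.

T3 is a producer → level 1.
T10 eats T3 → level 2.
T7 eats T10 → level 3.
T11 eats T7 (level 3); other prey at levels: T1 2, T8 3 → level 4.

Trophic level 4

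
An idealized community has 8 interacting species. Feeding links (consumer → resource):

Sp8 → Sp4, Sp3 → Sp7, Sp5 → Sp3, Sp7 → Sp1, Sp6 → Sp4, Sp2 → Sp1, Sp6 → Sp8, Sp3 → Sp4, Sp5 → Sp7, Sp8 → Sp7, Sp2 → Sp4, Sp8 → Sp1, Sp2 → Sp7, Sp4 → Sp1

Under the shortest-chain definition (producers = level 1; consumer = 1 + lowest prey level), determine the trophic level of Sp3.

Sp1 is a producer → level 1.
Sp7 eats Sp1 → level 2.
Sp3 eats Sp7 → level 3.
No prey of Sp3 is below level 2, so 3 is the minimum.

Trophic level 3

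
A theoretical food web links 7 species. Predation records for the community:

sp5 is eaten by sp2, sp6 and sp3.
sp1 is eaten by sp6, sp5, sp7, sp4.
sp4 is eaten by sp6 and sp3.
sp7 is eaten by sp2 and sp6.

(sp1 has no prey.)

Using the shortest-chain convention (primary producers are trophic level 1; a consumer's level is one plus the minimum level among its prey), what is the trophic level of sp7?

sp1 is a producer → level 1.
sp7 eats sp1 → level 2.

Trophic level 2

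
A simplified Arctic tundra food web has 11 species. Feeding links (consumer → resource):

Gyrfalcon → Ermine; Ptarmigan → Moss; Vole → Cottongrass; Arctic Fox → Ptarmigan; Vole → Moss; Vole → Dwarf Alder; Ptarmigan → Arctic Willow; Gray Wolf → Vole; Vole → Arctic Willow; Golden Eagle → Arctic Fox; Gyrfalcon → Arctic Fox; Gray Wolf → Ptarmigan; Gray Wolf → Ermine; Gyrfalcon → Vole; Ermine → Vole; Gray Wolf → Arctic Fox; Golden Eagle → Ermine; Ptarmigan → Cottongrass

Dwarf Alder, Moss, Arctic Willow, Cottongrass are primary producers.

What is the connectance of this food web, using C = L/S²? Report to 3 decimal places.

The web has S = 11 species and L = 18 feeding links.
C = L / S² = 18 / 121 = 0.1488 ≈ 0.149.

C = 0.149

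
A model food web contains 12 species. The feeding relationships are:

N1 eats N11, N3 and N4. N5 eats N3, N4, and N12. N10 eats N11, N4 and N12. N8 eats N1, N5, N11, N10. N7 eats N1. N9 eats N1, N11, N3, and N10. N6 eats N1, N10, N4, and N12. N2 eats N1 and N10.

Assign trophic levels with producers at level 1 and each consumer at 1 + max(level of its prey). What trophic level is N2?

N4 is a producer → level 1.
N1 eats N4 (level 1); other prey at levels: N11 1, N3 1 → level 2.
N2 eats N1 (level 2); other prey at levels: N10 2 → level 3.

Trophic level 3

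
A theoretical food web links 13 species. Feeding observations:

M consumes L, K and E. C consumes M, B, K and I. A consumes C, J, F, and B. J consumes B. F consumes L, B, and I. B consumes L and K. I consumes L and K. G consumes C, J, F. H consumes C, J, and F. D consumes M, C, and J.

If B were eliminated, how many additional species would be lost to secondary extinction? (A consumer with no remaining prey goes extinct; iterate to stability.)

Remove B.
Round 1: J (all prey gone) → extinct.
No further losses. Total secondary extinctions: 1.

1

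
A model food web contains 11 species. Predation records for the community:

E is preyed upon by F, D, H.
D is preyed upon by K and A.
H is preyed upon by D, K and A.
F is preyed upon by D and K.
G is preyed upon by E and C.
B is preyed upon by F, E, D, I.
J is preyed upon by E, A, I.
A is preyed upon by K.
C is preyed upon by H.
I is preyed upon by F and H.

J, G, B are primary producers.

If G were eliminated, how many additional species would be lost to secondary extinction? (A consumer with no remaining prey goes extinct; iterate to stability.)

Remove G.
Round 1: C (all prey gone) → extinct.
No further losses. Total secondary extinctions: 1.

1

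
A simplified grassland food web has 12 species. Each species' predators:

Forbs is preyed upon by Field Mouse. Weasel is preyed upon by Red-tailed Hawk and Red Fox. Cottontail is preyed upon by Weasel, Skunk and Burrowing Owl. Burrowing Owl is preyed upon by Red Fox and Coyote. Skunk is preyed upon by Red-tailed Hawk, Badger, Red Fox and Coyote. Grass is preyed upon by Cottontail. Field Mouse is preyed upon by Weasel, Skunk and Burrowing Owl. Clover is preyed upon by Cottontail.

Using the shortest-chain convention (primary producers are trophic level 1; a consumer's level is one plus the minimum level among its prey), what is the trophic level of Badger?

Trophic level 4

Clover is a producer → level 1.
Cottontail eats Clover → level 2.
Skunk eats Cottontail → level 3.
Badger eats Skunk → level 4.
No prey of Badger is below level 3, so 4 is the minimum.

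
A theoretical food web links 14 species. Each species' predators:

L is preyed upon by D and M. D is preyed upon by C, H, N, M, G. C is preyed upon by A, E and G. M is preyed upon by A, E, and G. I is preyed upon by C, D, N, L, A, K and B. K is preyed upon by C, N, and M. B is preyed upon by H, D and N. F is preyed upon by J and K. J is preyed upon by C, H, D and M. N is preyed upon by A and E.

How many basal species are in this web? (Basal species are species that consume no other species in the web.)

Basal species (no prey listed): I, F.
Count: 2.

2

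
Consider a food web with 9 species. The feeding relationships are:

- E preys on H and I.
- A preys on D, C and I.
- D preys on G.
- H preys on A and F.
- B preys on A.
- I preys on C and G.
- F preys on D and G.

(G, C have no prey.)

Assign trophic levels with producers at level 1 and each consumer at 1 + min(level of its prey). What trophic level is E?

G is a producer → level 1.
I eats G → level 2.
E eats I → level 3.
No prey of E is below level 2, so 3 is the minimum.

Trophic level 3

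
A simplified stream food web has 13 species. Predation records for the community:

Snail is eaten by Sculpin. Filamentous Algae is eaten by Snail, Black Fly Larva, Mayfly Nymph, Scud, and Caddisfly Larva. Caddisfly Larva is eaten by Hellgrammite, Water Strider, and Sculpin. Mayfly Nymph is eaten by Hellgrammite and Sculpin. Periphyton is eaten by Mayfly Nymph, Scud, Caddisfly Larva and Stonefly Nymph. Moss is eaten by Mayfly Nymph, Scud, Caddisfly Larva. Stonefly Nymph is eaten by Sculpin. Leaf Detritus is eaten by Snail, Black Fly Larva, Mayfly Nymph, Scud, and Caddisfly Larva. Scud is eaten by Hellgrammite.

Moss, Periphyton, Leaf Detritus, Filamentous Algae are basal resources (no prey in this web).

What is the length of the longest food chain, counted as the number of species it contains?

One longest chain: Moss → Mayfly Nymph → Sculpin.
It has 3 species and 2 links.

3 species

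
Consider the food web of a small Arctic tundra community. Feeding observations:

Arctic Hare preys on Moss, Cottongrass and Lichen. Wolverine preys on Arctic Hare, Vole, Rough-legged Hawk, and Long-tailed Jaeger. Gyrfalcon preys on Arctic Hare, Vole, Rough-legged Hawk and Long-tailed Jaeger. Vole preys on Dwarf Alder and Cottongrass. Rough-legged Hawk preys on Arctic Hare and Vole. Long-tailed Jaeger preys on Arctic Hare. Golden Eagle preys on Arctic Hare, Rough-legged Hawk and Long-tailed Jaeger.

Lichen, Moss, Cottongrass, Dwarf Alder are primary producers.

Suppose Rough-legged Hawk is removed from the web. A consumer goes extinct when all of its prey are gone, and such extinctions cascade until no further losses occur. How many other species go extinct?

Remove Rough-legged Hawk.
Every predator of it retains at least one other prey: Golden Eagle still has Arctic Hare, Long-tailed Jaeger; Wolverine still has Vole, Arctic Hare, Long-tailed Jaeger; Gyrfalcon still has Vole, Arctic Hare, Long-tailed Jaeger.
No consumer loses all prey, so no secondary extinctions occur.

0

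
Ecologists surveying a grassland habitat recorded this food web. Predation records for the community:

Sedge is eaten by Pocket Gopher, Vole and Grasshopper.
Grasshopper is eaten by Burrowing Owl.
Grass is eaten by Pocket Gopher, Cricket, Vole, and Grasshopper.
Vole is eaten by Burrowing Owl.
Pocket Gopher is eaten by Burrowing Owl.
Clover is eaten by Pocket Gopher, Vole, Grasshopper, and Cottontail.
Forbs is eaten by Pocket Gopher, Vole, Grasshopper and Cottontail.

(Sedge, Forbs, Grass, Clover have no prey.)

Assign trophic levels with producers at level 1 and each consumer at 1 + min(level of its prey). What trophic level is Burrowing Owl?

Sedge is a producer → level 1.
Vole eats Sedge → level 2.
Burrowing Owl eats Vole → level 3.
No prey of Burrowing Owl is below level 2, so 3 is the minimum.

Trophic level 3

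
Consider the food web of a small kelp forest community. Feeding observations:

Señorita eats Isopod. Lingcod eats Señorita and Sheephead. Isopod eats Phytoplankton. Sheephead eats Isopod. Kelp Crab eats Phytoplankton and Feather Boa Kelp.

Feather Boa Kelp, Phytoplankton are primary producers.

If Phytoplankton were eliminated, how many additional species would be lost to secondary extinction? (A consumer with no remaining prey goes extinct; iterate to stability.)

Remove Phytoplankton.
Round 1: Isopod (all prey gone) → extinct.
Round 2: Señorita (all prey gone), Sheephead (all prey gone) → extinct.
Round 3: Lingcod (all prey gone) → extinct.
No further losses. Total secondary extinctions: 4.

4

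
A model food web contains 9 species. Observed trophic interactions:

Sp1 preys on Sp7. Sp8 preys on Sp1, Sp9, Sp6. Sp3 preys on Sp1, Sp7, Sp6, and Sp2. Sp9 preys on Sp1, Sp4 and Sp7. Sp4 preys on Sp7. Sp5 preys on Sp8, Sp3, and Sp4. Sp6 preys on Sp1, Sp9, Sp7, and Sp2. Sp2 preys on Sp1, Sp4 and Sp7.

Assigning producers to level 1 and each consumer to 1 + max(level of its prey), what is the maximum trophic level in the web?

6

Producers (level 1): Sp7.
Sp7 → Sp4 → Sp9 → Sp6 → Sp3 → Sp5 gives Sp5 level 6.
No species has a prey at level 6, so no species reaches level 7.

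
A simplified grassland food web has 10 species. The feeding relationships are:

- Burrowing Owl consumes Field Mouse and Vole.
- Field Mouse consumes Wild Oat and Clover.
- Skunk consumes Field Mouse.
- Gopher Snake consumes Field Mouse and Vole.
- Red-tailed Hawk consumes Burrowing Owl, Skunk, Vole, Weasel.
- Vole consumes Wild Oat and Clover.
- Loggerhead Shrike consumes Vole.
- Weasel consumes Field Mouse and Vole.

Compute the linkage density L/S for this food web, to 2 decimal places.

L/S = 1.60

There are L = 16 links among S = 10 species.
L/S = 16/10 = 1.6000 ≈ 1.60.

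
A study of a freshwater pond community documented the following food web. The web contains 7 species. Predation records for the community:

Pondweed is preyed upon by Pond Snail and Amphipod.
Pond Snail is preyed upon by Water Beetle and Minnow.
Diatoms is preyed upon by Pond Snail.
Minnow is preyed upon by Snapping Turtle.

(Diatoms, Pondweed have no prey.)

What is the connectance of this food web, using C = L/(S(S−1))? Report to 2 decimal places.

C = 0.14

The web has S = 7 species and L = 6 feeding links.
C = L / (S(S−1)) = 6 / 42 = 0.1429 ≈ 0.14.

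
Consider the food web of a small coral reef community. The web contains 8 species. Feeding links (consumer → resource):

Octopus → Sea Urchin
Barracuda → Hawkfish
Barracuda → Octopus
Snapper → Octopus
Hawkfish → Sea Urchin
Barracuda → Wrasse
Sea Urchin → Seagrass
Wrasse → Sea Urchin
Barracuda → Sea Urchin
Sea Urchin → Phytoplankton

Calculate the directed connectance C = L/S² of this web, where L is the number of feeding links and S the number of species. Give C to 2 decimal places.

C = 0.16

The web has S = 8 species and L = 10 feeding links.
C = L / S² = 10 / 64 = 0.1562 ≈ 0.16.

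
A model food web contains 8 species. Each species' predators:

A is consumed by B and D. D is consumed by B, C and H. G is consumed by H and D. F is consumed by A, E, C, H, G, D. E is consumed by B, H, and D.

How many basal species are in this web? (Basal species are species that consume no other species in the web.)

1

Basal species (no prey listed): F.
Count: 1.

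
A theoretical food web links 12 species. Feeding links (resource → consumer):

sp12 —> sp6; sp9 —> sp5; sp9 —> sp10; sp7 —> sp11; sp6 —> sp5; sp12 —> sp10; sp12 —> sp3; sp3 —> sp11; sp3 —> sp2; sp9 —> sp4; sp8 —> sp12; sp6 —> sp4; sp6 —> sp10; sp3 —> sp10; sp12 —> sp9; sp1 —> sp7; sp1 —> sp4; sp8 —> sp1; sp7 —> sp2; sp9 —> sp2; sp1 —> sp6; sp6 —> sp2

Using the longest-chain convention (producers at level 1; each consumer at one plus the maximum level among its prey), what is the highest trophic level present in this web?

Producers (level 1): sp8.
sp8 → sp12 → sp6 → sp5 gives sp5 level 4.
No species has a prey at level 4, so no species reaches level 5.

4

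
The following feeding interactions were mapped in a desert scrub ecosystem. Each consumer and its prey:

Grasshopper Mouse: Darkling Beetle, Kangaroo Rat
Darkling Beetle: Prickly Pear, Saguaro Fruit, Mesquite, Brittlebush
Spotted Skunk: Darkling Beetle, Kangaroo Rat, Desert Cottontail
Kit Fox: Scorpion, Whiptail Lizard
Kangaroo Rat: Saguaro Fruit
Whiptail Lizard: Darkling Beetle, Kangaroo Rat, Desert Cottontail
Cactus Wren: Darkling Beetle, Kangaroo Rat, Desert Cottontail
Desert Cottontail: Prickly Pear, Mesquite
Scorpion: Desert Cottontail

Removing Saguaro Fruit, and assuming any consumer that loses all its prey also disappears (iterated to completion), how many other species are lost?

1

Remove Saguaro Fruit.
Round 1: Kangaroo Rat (all prey gone) → extinct.
No further losses. Total secondary extinctions: 1.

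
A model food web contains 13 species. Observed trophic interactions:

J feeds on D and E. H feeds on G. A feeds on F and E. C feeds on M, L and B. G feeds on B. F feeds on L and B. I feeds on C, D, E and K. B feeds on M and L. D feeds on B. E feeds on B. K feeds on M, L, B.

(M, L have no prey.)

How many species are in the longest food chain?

One longest chain: M → B → F → A.
It has 4 species and 3 links.

4 species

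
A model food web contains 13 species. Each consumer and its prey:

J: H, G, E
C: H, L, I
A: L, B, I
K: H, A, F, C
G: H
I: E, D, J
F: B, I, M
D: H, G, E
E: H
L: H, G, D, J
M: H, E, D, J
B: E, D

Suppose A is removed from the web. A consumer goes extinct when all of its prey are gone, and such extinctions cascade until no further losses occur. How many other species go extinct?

Remove A.
Every predator of it retains at least one other prey: K still has H, F, C.
No consumer loses all prey, so no secondary extinctions occur.

0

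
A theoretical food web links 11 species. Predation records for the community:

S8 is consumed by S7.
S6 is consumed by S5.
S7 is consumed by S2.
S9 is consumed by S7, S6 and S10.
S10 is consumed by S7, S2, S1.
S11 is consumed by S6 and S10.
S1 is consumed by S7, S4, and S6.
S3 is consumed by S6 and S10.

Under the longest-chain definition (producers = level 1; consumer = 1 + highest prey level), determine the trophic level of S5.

S3 is a producer → level 1.
S10 eats S3 (level 1); other prey at levels: S9 1, S11 1 → level 2.
S1 eats S10 → level 3.
S6 eats S1 (level 3); other prey at levels: S3 1, S9 1, S11 1 → level 4.
S5 eats S6 → level 5.

Trophic level 5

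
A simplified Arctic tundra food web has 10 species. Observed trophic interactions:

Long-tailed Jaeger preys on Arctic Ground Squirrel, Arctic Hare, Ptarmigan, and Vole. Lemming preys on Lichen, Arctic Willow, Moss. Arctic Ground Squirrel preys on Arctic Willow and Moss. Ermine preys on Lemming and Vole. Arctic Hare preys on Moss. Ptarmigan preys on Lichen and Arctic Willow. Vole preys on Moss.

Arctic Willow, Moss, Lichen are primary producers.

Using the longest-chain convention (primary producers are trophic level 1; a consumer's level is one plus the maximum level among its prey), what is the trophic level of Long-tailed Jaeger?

Moss is a producer → level 1.
Arctic Hare eats Moss → level 2.
Long-tailed Jaeger eats Arctic Hare (level 2); other prey at levels: Arctic Ground Squirrel 2, Ptarmigan 2, Vole 2 → level 3.

Trophic level 3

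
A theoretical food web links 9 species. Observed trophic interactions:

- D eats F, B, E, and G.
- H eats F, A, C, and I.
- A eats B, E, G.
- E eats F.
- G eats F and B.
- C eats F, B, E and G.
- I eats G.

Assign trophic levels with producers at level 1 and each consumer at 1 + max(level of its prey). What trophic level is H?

B is a producer → level 1.
G eats B (level 1); other prey at levels: F 1 → level 2.
A eats G (level 2); other prey at levels: B 1, E 2 → level 3.
H eats A (level 3); other prey at levels: F 1, C 3, I 3 → level 4.

Trophic level 4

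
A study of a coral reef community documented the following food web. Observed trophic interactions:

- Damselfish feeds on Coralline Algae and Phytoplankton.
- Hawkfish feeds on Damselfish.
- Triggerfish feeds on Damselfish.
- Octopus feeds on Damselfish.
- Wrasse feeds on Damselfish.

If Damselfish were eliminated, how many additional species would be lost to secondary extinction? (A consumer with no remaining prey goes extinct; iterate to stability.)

Remove Damselfish.
Round 1: Triggerfish (all prey gone), Wrasse (all prey gone), Octopus (all prey gone), Hawkfish (all prey gone) → extinct.
No further losses. Total secondary extinctions: 4.

4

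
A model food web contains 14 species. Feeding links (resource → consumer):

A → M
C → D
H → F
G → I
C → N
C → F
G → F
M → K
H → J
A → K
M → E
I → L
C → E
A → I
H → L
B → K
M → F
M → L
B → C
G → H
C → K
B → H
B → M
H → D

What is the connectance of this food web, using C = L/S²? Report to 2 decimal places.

The web has S = 14 species and L = 24 feeding links.
C = L / S² = 24 / 196 = 0.1224 ≈ 0.12.

C = 0.12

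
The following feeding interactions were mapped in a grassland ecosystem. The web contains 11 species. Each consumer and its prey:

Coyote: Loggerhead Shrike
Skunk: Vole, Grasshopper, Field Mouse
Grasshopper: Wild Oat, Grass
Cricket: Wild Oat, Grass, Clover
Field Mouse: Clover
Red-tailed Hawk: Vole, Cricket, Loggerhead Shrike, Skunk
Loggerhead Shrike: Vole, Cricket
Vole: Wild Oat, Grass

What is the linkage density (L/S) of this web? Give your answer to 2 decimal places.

L/S = 1.64

There are L = 18 links among S = 11 species.
L/S = 18/11 = 1.6364 ≈ 1.64.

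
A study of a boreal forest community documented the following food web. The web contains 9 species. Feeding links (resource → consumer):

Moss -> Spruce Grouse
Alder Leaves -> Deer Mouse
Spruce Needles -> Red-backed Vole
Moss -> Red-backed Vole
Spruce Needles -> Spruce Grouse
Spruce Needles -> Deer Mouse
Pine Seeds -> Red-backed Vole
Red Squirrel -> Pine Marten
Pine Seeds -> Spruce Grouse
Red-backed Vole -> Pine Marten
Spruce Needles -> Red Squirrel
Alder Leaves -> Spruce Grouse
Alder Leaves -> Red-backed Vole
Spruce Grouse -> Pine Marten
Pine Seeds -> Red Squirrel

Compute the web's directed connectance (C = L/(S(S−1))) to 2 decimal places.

The web has S = 9 species and L = 15 feeding links.
C = L / (S(S−1)) = 15 / 72 = 0.2083 ≈ 0.21.

C = 0.21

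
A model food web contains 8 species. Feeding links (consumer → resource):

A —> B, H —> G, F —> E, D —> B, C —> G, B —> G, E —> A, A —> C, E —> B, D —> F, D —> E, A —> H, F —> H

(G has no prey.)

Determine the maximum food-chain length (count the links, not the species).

5 links

One longest chain: G → B → A → E → F → D.
It has 6 species and 5 links.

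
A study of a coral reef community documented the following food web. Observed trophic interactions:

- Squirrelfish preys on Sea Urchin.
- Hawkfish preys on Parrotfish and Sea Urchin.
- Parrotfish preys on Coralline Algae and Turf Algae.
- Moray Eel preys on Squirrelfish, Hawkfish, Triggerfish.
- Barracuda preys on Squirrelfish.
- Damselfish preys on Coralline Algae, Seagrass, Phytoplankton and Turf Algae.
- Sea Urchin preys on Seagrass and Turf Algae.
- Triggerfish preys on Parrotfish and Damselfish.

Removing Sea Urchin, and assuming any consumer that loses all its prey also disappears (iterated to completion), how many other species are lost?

Remove Sea Urchin.
Round 1: Squirrelfish (all prey gone) → extinct.
Round 2: Barracuda (all prey gone) → extinct.
No further losses. Total secondary extinctions: 2.

2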